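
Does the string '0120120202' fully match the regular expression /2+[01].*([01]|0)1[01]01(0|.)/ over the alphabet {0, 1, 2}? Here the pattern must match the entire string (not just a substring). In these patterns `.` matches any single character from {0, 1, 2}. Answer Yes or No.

No

Every match must start with '2', but '0120120202' does not.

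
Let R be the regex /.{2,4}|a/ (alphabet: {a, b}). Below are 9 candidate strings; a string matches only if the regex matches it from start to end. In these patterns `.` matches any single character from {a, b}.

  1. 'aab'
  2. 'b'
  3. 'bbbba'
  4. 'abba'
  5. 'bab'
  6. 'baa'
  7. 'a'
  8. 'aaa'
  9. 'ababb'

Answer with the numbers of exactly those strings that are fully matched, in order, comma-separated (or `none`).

1 → match
2 → no match
3 → no match
4 → match
5 → match
6 → match
7 → match
8 → match
9 → no match

1, 4, 5, 6, 7, 8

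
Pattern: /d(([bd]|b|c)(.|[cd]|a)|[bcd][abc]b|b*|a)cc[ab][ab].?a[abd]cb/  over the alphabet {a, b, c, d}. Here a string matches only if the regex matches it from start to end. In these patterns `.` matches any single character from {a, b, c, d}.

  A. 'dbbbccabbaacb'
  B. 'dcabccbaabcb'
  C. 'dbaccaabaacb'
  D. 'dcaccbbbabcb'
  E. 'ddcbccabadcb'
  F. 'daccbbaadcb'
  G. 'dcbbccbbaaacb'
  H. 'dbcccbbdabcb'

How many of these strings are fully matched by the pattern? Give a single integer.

A → match
B → match
C → match
D → match
E → match
F → match
G → match
H → match
Total matched: 8

8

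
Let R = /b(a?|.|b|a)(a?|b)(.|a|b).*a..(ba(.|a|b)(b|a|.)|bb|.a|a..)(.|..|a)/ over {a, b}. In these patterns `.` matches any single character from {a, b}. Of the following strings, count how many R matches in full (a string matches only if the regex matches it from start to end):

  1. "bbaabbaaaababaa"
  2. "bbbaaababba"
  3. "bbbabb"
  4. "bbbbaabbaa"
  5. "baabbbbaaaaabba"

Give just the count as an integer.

4

1 → match
2 → match
3 → no match
4 → match
5 → match
Total matched: 4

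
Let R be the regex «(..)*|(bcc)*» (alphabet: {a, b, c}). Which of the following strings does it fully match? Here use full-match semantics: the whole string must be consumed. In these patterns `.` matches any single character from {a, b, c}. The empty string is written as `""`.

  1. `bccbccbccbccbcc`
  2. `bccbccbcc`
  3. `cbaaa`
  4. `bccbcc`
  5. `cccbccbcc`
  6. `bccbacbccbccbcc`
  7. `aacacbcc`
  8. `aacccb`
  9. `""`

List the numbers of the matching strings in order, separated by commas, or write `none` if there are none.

1, 2, 4, 7, 8, 9

1 → match
2. `bccbccbcc` → match
3. `cbaaa` → no match
4. `bccbcc` → match
5. `cccbccbcc` → no match
6 → no match
7. `aacacbcc` → match
8. `aacccb` → match
9. `""` → match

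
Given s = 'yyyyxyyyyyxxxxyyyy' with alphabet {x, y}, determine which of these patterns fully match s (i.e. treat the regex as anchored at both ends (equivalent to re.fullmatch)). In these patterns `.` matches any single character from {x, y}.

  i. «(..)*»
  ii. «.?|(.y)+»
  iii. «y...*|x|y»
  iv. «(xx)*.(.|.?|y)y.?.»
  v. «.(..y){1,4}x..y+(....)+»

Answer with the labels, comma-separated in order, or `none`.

i, iii, v

i → match
ii → no match
iii → match
iv → no match
v → match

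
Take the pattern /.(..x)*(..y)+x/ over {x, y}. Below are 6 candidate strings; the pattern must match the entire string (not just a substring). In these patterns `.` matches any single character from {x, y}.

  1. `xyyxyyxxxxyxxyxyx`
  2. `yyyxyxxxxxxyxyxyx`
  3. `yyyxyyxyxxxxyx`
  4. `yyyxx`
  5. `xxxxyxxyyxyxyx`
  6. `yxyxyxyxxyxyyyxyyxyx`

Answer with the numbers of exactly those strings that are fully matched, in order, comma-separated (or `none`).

1, 2, 3, 5, 6

1 → match
2 → match
3 → match
4 → no match — must end with `yx`
5 → match
6 → match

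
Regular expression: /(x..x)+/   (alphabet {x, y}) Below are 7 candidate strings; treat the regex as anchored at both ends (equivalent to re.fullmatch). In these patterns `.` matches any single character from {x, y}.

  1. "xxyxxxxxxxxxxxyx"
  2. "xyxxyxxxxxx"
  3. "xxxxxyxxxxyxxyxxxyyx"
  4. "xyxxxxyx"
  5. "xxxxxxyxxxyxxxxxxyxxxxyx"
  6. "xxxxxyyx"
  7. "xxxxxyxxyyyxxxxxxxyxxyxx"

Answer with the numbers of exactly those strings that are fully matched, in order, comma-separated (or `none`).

1, 3, 4, 5, 6

1 → match
2 → no match
3 → match
4 → match
5 → match
6 → match
7 → no match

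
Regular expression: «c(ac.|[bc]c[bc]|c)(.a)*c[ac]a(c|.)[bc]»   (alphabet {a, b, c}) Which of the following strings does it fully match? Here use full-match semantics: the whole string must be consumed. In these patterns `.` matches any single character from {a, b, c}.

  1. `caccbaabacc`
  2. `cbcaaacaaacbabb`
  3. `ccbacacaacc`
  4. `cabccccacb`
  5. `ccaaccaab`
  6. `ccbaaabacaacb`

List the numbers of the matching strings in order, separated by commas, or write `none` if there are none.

3, 5, 6

1 → no match
2 → no match
3 → match
4 → no match
5 → match
6 → match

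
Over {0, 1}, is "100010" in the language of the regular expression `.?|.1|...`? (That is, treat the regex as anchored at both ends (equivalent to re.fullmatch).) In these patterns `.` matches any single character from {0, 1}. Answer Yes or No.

No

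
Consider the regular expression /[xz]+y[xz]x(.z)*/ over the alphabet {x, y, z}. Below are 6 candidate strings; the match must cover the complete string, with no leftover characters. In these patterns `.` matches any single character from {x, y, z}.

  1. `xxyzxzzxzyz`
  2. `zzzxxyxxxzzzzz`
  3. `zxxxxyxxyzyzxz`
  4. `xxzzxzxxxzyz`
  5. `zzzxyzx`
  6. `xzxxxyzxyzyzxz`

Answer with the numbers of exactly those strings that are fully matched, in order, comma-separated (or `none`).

1 → match
2 → match
3 → match
4 → no match
5 → match
6 → match

1, 2, 3, 5, 6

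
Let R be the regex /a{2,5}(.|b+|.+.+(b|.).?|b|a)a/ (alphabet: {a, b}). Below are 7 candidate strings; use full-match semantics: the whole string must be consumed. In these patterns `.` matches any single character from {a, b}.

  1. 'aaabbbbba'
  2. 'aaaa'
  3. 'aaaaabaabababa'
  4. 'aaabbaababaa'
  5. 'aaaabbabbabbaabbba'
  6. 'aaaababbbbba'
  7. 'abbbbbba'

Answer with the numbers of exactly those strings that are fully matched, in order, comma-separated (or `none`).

1, 2, 3, 4, 5, 6

1. 'aaabbbbba' → match
2. 'aaaa' → match
3 → match
4. 'aaabbaababaa' → match
5 → match
6. 'aaaababbbbba' → match
7. 'abbbbbba' → no match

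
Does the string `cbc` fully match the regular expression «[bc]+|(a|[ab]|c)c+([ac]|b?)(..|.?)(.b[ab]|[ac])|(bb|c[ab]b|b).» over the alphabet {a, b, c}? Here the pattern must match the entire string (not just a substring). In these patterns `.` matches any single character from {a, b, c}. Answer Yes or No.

Yes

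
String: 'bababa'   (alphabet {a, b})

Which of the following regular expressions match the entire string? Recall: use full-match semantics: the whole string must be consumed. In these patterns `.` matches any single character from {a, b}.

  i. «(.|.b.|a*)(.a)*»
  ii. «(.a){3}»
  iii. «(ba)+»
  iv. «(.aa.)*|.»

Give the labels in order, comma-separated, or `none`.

i → match
ii → match
iii → match
iv → no match

i, ii, iii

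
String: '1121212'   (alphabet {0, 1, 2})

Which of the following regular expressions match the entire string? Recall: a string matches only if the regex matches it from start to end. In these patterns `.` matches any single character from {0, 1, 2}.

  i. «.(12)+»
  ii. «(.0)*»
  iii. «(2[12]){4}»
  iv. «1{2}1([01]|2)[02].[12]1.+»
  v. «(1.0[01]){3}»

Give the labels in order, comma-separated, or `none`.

i → match
ii → no match
iii → no match — must start with '2'
iv → no match
v → no match

i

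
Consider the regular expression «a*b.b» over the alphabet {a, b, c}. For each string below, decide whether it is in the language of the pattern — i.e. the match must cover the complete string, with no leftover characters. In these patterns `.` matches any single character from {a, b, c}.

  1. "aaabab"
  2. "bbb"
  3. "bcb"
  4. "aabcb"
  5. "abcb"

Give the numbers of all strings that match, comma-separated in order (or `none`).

1, 2, 3, 4, 5

1 → match
2 → match
3 → match
4 → match
5 → match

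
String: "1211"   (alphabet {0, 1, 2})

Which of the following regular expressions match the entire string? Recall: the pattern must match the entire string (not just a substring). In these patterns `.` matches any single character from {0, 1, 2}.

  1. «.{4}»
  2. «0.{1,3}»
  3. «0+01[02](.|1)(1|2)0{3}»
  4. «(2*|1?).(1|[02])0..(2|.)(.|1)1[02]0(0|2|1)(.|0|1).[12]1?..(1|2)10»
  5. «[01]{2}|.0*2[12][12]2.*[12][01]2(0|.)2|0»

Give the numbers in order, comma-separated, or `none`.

1 → match
2 → no match — must start with "0"
3 → no match — must start with "0"
4 → no match — must end with "10"
5 → no match

1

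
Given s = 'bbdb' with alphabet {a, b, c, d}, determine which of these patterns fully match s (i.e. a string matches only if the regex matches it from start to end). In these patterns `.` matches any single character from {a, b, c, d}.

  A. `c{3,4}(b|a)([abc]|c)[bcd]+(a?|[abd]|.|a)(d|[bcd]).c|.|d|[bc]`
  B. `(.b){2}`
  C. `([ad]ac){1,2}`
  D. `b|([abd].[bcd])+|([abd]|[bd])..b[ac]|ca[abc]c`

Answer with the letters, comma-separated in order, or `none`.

B

A → no match
B → match
C → no match — must end with 'ac'
D → no match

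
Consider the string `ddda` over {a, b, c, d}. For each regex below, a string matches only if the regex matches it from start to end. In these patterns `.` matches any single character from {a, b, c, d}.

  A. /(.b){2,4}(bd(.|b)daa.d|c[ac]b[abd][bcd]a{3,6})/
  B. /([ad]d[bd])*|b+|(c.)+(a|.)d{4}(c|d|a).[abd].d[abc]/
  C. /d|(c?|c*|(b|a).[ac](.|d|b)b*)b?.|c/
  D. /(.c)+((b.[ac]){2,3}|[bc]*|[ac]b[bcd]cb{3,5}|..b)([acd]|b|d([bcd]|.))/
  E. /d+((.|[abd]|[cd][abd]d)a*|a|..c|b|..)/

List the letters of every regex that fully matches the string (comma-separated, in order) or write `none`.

E

A → no match
B → no match
C → no match
D → no match
E → match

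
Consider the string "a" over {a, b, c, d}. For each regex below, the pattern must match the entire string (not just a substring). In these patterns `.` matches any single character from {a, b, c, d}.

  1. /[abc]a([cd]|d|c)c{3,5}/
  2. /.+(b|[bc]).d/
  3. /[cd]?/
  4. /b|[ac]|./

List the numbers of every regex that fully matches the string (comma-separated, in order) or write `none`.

4

1 → no match — must end with "c"
2 → no match — must end with "d"
3 → no match
4 → match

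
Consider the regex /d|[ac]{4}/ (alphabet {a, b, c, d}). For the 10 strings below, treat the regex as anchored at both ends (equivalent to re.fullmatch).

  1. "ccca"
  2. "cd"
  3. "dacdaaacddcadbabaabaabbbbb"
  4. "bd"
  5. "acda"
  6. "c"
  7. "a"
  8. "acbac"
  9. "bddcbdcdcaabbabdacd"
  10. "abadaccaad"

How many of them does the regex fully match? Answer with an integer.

1. "ccca" → match
2. "cd" → no match
3 → no match
4. "bd" → no match
5. "acda" → no match
6. "c" → no match
7. "a" → no match
8. "acbac" → no match
9 → no match
10. "abadaccaad" → no match
Total matched: 1

1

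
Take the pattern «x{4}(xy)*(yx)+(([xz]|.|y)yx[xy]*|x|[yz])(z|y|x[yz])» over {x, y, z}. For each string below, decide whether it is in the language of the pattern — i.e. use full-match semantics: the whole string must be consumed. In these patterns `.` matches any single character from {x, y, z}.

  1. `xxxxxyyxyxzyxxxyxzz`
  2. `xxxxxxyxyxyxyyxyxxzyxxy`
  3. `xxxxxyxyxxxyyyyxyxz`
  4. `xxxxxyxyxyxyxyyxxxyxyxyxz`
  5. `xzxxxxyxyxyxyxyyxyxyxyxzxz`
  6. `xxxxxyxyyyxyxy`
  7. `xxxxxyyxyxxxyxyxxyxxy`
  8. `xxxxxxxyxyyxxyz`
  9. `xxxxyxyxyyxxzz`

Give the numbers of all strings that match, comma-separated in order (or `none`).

none

1 → no match
2 → no match
3 → no match
4 → no match
5 → no match
6 → no match
7 → no match
8 → no match
9 → no match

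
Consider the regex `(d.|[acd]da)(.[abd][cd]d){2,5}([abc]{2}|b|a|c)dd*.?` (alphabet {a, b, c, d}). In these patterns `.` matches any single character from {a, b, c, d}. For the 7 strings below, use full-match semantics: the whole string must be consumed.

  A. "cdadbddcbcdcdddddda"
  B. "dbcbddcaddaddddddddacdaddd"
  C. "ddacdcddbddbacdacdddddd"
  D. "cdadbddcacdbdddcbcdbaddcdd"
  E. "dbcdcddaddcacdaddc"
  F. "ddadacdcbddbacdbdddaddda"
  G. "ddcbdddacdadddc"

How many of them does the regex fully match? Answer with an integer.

A → match
B → match
C → match
D → match
E → match
F → match
G → match
Total matched: 7

7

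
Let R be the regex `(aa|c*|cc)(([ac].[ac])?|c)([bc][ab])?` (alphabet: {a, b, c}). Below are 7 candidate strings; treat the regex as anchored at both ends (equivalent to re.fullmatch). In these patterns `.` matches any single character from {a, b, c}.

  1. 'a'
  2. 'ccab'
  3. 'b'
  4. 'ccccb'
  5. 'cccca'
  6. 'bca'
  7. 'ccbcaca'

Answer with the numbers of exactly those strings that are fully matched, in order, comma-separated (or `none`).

1 → no match
2 → no match
3 → no match
4 → match
5 → match
6 → no match
7 → no match

4, 5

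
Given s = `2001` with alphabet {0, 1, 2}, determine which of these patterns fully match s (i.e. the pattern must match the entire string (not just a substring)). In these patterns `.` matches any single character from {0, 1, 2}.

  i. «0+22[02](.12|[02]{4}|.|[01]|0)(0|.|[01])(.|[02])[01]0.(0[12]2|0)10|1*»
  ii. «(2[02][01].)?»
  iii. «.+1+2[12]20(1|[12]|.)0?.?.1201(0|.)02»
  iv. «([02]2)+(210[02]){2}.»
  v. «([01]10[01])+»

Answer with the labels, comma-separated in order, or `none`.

ii

i → no match
ii → match
iii → no match — must end with `02`
iv → no match
v → no match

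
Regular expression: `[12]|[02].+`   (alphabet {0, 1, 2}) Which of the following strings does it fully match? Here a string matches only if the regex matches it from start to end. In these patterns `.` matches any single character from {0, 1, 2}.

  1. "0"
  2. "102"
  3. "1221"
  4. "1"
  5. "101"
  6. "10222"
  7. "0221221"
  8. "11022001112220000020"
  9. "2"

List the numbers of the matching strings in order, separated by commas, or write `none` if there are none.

4, 7, 9

1 → no match
2 → no match
3 → no match
4 → match
5 → no match
6 → no match
7 → match
8 → no match
9 → match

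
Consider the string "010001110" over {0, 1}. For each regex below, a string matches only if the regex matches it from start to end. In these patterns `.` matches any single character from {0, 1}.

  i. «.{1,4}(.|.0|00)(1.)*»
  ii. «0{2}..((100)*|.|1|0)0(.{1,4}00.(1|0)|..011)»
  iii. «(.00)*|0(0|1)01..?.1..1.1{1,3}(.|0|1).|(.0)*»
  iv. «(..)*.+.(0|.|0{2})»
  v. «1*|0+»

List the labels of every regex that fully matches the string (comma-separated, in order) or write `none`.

i, iv

i → match
ii → no match
iii → no match
iv → match
v → no match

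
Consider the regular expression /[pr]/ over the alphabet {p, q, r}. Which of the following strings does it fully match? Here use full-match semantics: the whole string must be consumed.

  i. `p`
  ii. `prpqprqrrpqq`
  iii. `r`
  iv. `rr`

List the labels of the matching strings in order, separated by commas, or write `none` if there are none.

i → match
ii → no match
iii → match
iv → no match

i, iii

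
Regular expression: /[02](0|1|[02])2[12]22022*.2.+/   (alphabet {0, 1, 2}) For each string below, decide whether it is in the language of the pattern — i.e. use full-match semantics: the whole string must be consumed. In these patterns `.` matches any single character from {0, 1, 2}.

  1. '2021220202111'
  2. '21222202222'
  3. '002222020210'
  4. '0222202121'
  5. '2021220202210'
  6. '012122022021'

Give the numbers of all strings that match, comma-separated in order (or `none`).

1 → match
2 → match
3 → match
4 → no match
5 → match
6 → match

1, 2, 3, 5, 6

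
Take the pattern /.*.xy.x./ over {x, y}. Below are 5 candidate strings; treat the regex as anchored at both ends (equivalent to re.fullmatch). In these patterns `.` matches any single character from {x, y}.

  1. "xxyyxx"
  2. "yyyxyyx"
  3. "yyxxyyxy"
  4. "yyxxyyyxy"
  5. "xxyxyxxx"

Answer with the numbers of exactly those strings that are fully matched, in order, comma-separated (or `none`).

1 → match
2 → no match
3 → match
4 → no match
5 → match

1, 3, 5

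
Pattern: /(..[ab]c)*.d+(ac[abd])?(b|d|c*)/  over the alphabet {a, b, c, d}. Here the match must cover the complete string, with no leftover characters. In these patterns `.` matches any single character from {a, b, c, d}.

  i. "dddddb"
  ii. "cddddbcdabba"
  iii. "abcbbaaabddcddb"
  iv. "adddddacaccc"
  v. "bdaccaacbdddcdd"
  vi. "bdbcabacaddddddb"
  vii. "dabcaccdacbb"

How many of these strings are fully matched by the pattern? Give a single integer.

3

i. "dddddb" → match
ii. "cddddbcdabba" → no match
iii → no match
iv. "adddddacaccc" → match
v → no match
vi → match
vii. "dabcaccdacbb" → no match
Total matched: 3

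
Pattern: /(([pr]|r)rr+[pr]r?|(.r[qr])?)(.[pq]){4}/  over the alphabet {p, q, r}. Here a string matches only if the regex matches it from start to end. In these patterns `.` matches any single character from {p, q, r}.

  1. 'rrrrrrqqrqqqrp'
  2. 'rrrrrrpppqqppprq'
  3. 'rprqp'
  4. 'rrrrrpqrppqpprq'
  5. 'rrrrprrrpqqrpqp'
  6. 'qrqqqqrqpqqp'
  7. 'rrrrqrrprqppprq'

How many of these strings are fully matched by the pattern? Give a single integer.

1

1 → match
2 → no match
3. 'rprqp' → no match
4 → no match
5 → no match
6. 'qrqqqqrqpqqp' → no match
7 → no match
Total matched: 1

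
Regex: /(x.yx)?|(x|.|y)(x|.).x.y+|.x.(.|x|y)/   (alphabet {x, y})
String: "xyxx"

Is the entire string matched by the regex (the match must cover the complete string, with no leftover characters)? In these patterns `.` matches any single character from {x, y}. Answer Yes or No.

No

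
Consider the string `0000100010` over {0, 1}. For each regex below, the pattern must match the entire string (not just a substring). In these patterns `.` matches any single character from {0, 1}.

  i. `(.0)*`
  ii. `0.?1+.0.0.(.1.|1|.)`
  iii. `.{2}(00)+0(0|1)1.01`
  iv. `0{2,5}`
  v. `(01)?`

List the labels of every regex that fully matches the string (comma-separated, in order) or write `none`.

i → match
ii → no match
iii → no match — must end with `01`
iv → no match
v → no match

i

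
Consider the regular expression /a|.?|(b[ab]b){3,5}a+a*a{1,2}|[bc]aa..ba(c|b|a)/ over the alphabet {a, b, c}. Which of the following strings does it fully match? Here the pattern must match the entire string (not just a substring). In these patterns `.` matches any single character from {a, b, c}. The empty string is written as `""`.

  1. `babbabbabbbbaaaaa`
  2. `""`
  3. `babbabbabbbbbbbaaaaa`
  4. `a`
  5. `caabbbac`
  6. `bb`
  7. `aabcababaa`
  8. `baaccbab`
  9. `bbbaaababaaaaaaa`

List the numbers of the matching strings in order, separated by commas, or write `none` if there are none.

1 → match
2 → match
3 → match
4 → match
5 → match
6 → no match
7 → no match
8 → match
9 → no match

1, 2, 3, 4, 5, 8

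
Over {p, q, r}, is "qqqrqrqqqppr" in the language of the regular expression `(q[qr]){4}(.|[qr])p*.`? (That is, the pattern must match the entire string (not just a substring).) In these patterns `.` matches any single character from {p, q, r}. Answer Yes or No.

Yes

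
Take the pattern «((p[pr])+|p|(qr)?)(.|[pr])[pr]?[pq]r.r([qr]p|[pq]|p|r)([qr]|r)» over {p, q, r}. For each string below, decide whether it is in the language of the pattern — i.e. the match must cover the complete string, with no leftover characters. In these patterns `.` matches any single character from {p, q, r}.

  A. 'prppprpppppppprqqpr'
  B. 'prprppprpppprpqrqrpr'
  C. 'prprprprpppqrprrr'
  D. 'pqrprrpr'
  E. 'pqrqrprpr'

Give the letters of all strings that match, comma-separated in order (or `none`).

B, C, D, E

A → no match
B → match
C → match
D → match
E → match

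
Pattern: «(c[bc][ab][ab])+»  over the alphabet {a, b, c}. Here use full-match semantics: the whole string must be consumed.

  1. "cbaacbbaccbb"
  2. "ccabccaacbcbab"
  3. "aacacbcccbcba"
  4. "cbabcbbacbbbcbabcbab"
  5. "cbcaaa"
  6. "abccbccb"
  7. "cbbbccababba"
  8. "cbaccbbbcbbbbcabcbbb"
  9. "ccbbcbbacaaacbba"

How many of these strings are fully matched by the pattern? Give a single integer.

1. "cbaacbbaccbb" → match
2 → no match
3 → no match — must start with "c"
4 → match
5. "cbcaaa" → no match
6. "abccbccb" → no match — must start with "c"
7. "cbbbccababba" → no match
8 → no match
9 → no match
Total matched: 2

2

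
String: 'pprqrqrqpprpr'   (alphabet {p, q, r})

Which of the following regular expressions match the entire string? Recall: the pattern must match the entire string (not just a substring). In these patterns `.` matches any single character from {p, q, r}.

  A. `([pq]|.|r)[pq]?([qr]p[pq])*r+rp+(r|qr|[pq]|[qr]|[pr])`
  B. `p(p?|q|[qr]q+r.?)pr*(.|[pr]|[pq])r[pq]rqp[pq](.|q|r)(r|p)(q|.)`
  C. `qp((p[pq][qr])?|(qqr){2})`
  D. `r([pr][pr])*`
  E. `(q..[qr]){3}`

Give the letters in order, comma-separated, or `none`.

B

A → no match
B → match
C → no match — must start with 'qp'
D → no match — must start with 'r'
E → no match — must start with 'q'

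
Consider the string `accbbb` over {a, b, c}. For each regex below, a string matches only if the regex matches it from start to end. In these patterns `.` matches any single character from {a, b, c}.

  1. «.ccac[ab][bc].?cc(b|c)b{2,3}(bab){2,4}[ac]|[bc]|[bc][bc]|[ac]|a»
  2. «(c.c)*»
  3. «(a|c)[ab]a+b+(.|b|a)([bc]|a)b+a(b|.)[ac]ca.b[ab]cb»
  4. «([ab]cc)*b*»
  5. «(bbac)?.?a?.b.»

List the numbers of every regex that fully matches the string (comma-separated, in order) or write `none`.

1 → no match
2 → no match
3 → no match — must end with `cb`
4 → match
5 → no match

4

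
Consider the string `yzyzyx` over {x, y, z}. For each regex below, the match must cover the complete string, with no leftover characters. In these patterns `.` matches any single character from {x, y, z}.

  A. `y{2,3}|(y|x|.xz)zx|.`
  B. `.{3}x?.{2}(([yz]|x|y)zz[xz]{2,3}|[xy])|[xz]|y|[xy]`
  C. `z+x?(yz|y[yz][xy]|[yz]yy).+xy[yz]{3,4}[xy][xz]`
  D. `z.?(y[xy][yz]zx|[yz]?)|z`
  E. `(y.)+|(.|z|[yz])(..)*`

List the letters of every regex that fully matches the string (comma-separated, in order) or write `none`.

B, E

A → no match
B → match
C → no match — must start with `z`
D → no match — must start with `z`
E → match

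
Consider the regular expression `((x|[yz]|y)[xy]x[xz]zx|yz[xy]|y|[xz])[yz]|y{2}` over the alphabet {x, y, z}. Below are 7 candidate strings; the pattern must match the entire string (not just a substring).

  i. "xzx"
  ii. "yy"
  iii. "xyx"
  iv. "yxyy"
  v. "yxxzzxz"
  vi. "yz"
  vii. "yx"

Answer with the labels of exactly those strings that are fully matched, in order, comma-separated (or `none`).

i → no match
ii → match
iii → no match
iv → no match
v → match
vi → match
vii → no match

ii, v, vi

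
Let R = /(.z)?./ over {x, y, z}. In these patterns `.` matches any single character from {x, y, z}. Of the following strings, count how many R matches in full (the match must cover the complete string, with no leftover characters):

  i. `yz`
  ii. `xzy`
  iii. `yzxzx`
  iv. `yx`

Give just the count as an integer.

1

i → no match
ii → match
iii → no match
iv → no match
Total matched: 1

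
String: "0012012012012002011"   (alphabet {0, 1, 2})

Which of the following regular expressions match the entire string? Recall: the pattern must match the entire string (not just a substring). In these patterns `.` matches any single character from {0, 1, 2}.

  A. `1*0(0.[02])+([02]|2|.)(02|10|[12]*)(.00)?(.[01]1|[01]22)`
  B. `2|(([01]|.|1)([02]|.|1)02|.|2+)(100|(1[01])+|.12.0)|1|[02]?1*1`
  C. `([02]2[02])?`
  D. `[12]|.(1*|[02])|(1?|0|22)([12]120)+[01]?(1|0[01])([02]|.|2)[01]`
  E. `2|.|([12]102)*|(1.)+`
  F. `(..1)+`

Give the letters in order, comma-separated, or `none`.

A

A → match
B → no match
C → no match
D → no match
E → no match
F → no match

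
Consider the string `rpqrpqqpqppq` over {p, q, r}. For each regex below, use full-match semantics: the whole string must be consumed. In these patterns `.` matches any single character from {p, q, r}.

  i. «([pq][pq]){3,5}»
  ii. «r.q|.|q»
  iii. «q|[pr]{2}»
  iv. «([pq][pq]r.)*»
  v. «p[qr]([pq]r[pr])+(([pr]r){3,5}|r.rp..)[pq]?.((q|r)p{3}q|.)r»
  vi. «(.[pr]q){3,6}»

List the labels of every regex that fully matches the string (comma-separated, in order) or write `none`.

i → no match
ii → no match
iii → no match
iv → no match
v → no match — must start with `p`
vi → match

vi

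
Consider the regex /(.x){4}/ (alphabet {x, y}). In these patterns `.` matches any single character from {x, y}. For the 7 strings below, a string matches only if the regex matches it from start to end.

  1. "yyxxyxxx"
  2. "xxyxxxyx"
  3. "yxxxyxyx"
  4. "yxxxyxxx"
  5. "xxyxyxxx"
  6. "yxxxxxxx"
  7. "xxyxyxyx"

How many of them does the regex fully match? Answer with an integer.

6

1 → no match
2 → match
3 → match
4 → match
5 → match
6 → match
7 → match
Total matched: 6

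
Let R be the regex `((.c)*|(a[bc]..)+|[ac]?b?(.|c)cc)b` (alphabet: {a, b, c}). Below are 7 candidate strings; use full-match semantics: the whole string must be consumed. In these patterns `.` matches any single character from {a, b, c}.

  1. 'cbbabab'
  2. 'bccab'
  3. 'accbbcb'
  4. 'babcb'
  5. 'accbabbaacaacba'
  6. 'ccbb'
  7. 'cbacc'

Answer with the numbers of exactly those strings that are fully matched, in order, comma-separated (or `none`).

1 → no match
2 → no match
3 → no match
4 → no match
5 → no match — must end with 'b'
6 → no match
7 → no match — must end with 'b'

none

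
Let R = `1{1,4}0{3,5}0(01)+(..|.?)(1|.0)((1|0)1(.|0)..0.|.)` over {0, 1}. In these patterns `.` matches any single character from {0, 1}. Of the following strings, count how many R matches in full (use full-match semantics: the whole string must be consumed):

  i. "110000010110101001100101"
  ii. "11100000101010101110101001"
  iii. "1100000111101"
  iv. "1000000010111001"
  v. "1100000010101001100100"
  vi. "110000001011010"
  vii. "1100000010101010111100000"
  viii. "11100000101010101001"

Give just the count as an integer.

7

i → no match
ii → match
iii → match
iv → match
v → match
vi → match
vii → match
viii → match
Total matched: 7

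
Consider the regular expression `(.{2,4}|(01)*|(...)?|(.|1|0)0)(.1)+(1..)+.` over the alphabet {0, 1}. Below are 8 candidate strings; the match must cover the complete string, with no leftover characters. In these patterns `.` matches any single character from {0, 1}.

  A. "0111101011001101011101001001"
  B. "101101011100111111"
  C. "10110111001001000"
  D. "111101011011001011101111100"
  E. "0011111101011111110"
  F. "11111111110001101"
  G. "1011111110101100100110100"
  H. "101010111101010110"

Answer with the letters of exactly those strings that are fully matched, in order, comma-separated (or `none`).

A, D, E

A → match
B → no match
C → no match
D → match
E → match
F → no match
G → no match
H → no match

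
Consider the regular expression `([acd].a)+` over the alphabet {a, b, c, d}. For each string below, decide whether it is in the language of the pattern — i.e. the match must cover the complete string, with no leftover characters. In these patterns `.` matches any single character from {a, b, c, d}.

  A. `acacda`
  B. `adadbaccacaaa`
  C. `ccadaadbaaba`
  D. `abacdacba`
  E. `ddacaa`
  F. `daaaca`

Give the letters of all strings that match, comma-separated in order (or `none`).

A, C, D, E, F

A. `acacda` → match
B → no match
C. `ccadaadbaaba` → match
D. `abacdacba` → match
E. `ddacaa` → match
F. `daaaca` → match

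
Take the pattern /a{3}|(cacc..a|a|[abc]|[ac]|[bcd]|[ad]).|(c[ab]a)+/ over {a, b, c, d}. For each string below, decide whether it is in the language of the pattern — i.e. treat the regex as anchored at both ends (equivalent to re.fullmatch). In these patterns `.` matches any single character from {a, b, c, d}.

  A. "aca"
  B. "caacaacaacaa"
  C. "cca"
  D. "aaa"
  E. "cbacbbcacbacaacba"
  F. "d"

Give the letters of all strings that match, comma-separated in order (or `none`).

B, D

A → no match
B → match
C → no match
D → match
E → no match
F → no match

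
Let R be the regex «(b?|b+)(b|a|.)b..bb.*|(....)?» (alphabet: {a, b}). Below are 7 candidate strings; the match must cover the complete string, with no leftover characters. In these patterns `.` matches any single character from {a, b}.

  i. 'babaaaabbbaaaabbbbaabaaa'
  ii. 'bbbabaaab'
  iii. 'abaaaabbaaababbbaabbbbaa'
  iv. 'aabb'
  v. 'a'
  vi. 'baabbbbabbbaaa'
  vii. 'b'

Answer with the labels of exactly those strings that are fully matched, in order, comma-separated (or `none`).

i → no match
ii → no match
iii → no match
iv → match
v → no match
vi → no match
vii → no match

iv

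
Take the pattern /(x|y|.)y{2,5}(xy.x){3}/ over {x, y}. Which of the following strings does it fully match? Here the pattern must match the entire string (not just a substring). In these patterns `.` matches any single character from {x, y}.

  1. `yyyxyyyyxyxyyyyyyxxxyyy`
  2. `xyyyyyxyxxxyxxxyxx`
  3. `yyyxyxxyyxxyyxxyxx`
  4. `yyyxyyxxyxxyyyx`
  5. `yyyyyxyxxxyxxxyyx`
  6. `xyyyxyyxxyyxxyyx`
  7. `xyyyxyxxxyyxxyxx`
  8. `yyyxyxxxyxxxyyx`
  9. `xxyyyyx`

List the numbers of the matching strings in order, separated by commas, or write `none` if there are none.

1 → no match — must end with `x`
2 → match
3 → no match
4 → no match
5 → match
6 → match
7 → match
8 → match
9 → no match

2, 5, 6, 7, 8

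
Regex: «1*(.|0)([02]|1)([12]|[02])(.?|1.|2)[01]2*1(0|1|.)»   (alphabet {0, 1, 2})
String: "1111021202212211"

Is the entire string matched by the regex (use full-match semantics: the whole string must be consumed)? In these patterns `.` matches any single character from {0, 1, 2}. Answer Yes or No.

No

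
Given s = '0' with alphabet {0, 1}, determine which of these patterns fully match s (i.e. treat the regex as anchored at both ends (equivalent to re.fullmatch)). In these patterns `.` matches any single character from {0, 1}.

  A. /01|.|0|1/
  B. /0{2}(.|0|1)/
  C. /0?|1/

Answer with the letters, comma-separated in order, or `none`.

A, C

A → match
B → no match
C → match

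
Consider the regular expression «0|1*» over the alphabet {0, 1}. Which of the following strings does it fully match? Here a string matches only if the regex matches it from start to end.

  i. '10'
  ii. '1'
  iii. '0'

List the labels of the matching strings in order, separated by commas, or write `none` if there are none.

ii, iii

i → no match
ii → match
iii → match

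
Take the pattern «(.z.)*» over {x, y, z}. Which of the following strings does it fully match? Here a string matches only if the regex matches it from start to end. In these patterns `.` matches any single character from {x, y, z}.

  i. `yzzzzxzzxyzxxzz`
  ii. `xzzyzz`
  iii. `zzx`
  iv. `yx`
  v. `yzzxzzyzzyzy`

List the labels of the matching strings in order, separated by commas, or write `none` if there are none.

i → match
ii → match
iii → match
iv → no match
v → match

i, ii, iii, v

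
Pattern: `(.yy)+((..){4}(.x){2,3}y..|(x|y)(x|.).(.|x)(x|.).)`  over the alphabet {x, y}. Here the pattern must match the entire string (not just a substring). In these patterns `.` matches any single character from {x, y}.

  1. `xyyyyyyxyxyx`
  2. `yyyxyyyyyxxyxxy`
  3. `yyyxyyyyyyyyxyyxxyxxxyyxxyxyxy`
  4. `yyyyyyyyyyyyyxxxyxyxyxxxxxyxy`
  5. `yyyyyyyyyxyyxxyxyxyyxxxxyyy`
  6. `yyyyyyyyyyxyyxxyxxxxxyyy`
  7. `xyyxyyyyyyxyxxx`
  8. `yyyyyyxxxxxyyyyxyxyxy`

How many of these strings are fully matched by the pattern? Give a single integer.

1 → match
2 → match
3 → match
4 → match
5 → match
6 → match
7 → match
8 → match
Total matched: 8

8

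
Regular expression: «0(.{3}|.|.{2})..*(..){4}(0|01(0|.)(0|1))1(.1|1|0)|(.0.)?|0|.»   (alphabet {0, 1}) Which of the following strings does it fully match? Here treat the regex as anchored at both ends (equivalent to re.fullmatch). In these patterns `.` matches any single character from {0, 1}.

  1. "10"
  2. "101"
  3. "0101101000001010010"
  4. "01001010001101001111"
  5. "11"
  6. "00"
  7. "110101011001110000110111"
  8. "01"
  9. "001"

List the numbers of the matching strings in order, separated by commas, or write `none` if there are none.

2, 3, 9

1 → no match
2 → match
3 → match
4 → no match
5 → no match
6 → no match
7 → no match
8 → no match
9 → match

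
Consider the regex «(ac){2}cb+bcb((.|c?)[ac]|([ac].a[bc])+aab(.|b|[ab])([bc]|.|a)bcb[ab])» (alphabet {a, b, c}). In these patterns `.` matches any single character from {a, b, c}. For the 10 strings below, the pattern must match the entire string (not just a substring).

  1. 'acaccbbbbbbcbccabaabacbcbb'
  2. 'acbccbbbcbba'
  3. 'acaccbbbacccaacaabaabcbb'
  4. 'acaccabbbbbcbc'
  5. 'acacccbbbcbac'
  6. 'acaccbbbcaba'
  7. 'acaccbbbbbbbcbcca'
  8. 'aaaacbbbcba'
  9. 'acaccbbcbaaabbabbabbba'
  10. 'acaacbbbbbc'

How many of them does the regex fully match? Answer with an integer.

1

1 → match
2 → no match
3 → no match
4 → no match
5 → no match
6 → no match
7 → no match
8 → no match — must start with 'ac'
9 → no match
10 → no match
Total matched: 1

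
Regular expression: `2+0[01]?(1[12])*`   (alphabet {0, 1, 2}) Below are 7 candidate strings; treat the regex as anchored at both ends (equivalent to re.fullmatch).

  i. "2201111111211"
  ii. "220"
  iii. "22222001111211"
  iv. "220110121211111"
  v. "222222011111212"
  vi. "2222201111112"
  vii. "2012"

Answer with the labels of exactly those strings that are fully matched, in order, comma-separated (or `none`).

i → match
ii. "220" → match
iii → no match
iv → no match
v → match
vi → match
vii. "2012" → match

i, ii, v, vi, vii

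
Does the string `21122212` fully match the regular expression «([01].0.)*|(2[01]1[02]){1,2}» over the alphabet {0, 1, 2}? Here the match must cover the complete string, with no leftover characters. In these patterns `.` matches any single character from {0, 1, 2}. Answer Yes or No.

No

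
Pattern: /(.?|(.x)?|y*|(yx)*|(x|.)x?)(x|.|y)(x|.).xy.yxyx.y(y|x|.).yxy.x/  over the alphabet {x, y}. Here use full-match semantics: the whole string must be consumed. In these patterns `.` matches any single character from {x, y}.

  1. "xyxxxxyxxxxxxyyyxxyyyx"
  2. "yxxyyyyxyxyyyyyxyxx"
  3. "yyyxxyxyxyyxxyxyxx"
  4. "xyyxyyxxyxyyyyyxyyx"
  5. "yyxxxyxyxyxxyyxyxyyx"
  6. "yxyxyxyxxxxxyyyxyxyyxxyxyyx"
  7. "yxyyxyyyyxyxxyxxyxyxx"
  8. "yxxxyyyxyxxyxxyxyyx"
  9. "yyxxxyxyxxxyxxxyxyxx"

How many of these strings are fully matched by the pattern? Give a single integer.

1 → no match
2 → no match
3 → no match
4 → no match
5 → match
6 → match
7 → no match
8 → match
9 → no match
Total matched: 3

3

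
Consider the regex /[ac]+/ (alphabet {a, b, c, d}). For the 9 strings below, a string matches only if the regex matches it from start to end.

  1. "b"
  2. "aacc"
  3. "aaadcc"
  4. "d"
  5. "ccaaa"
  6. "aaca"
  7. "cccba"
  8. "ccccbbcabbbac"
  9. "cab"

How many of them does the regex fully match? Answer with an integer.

3

1 → no match
2 → match
3 → no match
4 → no match
5 → match
6 → match
7 → no match
8 → no match
9 → no match
Total matched: 3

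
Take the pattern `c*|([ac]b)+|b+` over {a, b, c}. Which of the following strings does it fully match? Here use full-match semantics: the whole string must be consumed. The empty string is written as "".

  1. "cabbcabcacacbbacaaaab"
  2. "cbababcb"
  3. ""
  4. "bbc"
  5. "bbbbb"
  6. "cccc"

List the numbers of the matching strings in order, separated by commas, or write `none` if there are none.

1 → no match
2 → match
3 → match
4 → no match
5 → match
6 → match

2, 3, 5, 6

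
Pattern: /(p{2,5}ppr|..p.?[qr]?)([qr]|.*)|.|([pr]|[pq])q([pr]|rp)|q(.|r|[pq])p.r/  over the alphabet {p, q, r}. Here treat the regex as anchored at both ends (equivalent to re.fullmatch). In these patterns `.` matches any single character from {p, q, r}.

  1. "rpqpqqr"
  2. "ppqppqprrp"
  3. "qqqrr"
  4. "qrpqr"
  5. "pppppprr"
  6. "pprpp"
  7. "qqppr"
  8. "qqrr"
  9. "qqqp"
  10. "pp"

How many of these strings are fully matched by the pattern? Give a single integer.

3

1 → no match
2 → no match
3 → no match
4 → match
5 → match
6 → no match
7 → match
8 → no match
9 → no match
10 → no match
Total matched: 3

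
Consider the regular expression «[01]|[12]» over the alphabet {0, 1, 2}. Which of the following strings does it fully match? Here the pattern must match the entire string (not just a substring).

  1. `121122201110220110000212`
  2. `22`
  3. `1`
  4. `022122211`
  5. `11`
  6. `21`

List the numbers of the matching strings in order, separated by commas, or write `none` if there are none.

1 → no match
2 → no match
3 → match
4 → no match
5 → no match
6 → no match

3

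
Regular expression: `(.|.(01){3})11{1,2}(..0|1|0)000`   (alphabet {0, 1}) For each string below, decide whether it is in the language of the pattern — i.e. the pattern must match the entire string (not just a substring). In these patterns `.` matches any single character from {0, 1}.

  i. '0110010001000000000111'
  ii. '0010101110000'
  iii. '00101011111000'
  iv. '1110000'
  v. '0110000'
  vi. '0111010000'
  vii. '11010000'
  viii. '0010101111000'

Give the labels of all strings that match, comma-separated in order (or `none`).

ii, iii, iv, v, vi, viii

i → no match — must end with '000'
ii → match
iii → match
iv → match
v → match
vi → match
vii → no match
viii → match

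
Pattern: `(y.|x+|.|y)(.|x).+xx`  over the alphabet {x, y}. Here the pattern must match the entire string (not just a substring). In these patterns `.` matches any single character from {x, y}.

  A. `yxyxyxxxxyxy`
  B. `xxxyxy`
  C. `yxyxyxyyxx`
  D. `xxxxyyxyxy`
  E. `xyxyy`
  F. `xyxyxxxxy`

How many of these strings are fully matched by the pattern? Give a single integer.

1

A → no match — must end with `xx`
B → no match — must end with `xx`
C → match
D → no match — must end with `xx`
E → no match — must end with `xx`
F → no match — must end with `xx`
Total matched: 1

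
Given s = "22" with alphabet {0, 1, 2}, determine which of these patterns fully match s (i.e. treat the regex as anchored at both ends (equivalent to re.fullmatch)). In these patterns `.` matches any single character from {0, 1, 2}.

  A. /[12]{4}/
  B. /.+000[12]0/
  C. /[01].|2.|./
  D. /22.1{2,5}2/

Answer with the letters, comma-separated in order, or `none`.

C

A → no match
B → no match — must end with "0"
C → match
D → no match — must end with "12"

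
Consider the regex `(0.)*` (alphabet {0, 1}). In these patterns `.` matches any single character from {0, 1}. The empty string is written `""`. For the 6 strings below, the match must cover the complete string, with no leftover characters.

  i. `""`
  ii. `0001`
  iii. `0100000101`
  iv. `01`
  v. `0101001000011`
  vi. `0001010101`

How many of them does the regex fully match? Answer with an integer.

5

i → match
ii → match
iii → match
iv → match
v → no match
vi → match
Total matched: 5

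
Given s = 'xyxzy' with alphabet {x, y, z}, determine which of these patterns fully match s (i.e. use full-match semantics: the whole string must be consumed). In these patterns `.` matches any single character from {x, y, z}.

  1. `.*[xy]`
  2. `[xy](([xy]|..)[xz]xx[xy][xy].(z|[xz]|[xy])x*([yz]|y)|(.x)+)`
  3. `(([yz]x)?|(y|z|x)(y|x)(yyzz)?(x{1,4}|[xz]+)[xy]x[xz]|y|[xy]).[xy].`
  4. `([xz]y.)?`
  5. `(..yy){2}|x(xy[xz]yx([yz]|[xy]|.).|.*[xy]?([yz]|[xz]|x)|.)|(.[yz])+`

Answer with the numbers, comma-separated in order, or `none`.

1 → match
2 → no match
3 → no match
4 → no match
5 → match

1, 5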